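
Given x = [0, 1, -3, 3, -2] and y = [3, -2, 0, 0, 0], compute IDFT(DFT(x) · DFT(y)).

(x ⊛ y)[n] = Σ(m=0 to 4) x[m] · y[(n-m) mod 5]

Computing each output sample:
(x ⊛ y)[0] = 4
(x ⊛ y)[1] = 3
(x ⊛ y)[2] = -11
(x ⊛ y)[3] = 15
(x ⊛ y)[4] = -12

x ⊛ y = [4, 3, -11, 15, -12]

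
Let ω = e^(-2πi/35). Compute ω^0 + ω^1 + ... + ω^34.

Sum of all nth roots of unity equals 0 for n > 1 (geometric series with r ≠ 1).

0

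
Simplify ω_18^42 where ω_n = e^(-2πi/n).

Since ω_18^18 = 1, powers reduce modulo 18.
42 mod 18 = 6
So ω_18^42 = ω_18^6 = e^(-2πi·6/18)

ω_18^42 = ω_18^6 = -0.5000-0.8660i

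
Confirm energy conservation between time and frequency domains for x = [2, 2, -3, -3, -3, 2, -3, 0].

Time domain:
Σ|x[n]|² = |2|² + |2|² + |-3|² + |-3|² + |-3|² + |2|² + |-3|² + |0|² = 48.0000

Frequency domain:
(1/8)Σ|X[k]|² = (1/8)(|-6|² + |7.1213+2.1213i|² + |5-7i|² + |2.8787+2.1213i|² + |-8|² + |2.8787-2.1213i|² + |5+7i|² + |7.1213-2.1213i|²) = (1/8)·384.0000 = 48.0000

Both sides agree, confirming Parseval's theorem.

Σ|x[n]|² = (1/N)Σ|X[k]|² = 48.0000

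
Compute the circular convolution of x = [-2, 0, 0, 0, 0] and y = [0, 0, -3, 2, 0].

(x ⊛ y)[n] = Σ(m=0 to 4) x[m] · y[(n-m) mod 5]

Computing each output sample:
(x ⊛ y)[0] = 0
(x ⊛ y)[1] = 0
(x ⊛ y)[2] = 6
(x ⊛ y)[3] = -4
(x ⊛ y)[4] = 0

x ⊛ y = [0, 0, 6, -4, 0]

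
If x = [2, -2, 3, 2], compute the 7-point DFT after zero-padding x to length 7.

Original 4-point DFT: [5, -1+4i, 5, -1-4i]
Zero-padded 7-point DFT provides frequency interpolation.

DFT_7([x, 0, ...]) = [5, -1.7165-2.2289i, 0.9891+4.8152i, 5.2274+1.2634i, 5.2274-1.2634i, 0.9891-4.8152i, -1.7165+2.2289i]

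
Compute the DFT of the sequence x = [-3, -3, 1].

X[k] = Σ(n=0 to 2) x[n] · ω_3^(nk)
where ω_3 = e^(-2πi/3)

Computing each X[k]:
X[0] = -5
X[1] = -2.0000+3.4641i
X[2] = -2.0000-3.4641i

X = [-5, -2.0000+3.4641i, -2.0000-3.4641i]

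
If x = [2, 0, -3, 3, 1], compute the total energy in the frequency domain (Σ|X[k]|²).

Parseval: Σ|x[n]|² = (1/N)Σ|X[k]|², so Σ|X[k]|² = N·Σ|x[n]|² = 5·23.0000

Σ|X[k]|² = N·Σ|x[n]|² = 5·23.0000 = 115.0000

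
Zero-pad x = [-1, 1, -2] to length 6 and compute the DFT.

Original 3-point DFT: [-2, -0.5000-2.5981i, -0.5000+2.5981i]
Zero-padded 6-point DFT provides frequency interpolation.

DFT_6([x, 0, ...]) = [-2, 0.5000+0.8660i, -0.5000-2.5981i, -4, -0.5000+2.5981i, 0.5000-0.8660i]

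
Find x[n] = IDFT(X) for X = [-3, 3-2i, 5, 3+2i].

x[n] = (1/4) Σ(k=0 to 3) X[k] · e^(2πikn/4)

Computing each x[n]:
x[0] = 2
x[1] = -1
x[2] = -1
x[3] = -3

x = [2, -1, -1, -3]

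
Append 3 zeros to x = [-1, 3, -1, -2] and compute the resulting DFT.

Original 4-point DFT: [-1, -5i, -3, 5i]
Zero-padded 7-point DFT provides frequency interpolation.

DFT_7([x, 0, ...]) = [-1, 2.8949-0.5028i, -2.0136-4.9223i, -3.8814-0.1336i, -3.8814+0.1336i, -2.0136+4.9223i, 2.8949+0.5028i]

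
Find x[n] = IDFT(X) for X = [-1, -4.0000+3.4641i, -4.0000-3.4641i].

x[n] = (1/3) Σ(k=0 to 2) X[k] · e^(2πikn/3)

Computing each x[n]:
x[0] = -3
x[1] = -1
x[2] = 3

x = [-3, -1, 3]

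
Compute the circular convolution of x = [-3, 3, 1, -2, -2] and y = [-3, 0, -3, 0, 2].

(x ⊛ y)[n] = Σ(m=0 to 4) x[m] · y[(n-m) mod 5]

Computing each output sample:
(x ⊛ y)[0] = 21
(x ⊛ y)[1] = -1
(x ⊛ y)[2] = 2
(x ⊛ y)[3] = -7
(x ⊛ y)[4] = -3

x ⊛ y = [21, -1, 2, -7, -3]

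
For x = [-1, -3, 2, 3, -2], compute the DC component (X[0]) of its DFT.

X[0] = Σ(n=0 to 4) x[n] · ω_5^0 = Σ x[n]
= (-1) + (-3) + (2) + (3) + (-2)

X[0] = -1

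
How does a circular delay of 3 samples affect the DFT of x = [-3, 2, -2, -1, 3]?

Time shift by 3: X_shifted[k] = ω_5^(3k) · X[k]
Shifted x = [-2, -1, 3, -3, 2]

DFT(x[n-3]) = [-1, -1.6910-0.6735i, -2.8090+7.4697i, -2.8090-7.4697i, -1.6910+0.6735i]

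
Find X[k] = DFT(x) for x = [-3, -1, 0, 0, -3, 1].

X[k] = Σ(n=0 to 5) x[n] · ω_6^(nk)
where ω_6 = e^(-2πi/6)

Computing each X[k]:
X[0] = -6
X[1] = -1.5000-0.8660i
X[2] = -1.5000+4.3301i
X[3] = -6
X[4] = -1.5000-4.3301i
X[5] = -1.5000+0.8660i

X = [-6, -1.5000-0.8660i, -1.5000+4.3301i, -6, -1.5000-4.3301i, -1.5000+0.8660i]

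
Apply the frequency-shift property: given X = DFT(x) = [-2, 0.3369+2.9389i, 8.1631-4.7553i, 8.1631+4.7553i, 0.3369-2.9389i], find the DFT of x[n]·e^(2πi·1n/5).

Modulation property: DFT(ω_5^(-1n)·x[n]) = X[(k-1) mod 5], so circularly shift X by 1 positions.

X[k-1] = [0.3369-2.9389i, -2, 0.3369+2.9389i, 8.1631-4.7553i, 8.1631+4.7553i]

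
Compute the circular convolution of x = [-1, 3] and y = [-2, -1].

(x ⊛ y)[n] = Σ(m=0 to 1) x[m] · y[(n-m) mod 2]

Computing each output sample:
(x ⊛ y)[0] = -1
(x ⊛ y)[1] = -5

x ⊛ y = [-1, -5]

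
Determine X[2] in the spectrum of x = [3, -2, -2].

X[2] = Σ(n=0 to 2) x[n] · ω_3^(2n) where ω_3 = e^(-2πi/3)
= (3)·ω_3^0 + (-2)·ω_3^2 + (-2)·ω_3^4

X[2] = 5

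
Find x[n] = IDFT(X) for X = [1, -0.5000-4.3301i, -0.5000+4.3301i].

x[n] = (1/3) Σ(k=0 to 2) X[k] · e^(2πikn/3)

Computing each x[n]:
x[0] = 0
x[1] = 3
x[2] = -2

x = [0, 3, -2]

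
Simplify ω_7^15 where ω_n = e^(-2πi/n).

Since ω_7^7 = 1, powers reduce modulo 7.
15 mod 7 = 1
So ω_7^15 = ω_7^1 = e^(-2πi·1/7)

ω_7^15 = ω_7^1 = 0.6235-0.7818i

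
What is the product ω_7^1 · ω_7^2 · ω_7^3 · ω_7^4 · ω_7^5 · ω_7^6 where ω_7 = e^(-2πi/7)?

The primitive 7th roots of unity are ω_7^k for k coprime to 7: k ∈ {1, 2, 3, 4, 5, 6}
Their product equals the constant term of the cyclotomic polynomial Φ_7(x) up to sign.
For n ≥ 3, the product of all primitive nth roots of unity is 1. (For n=1 it is 1; for n=2 it is -1.)

1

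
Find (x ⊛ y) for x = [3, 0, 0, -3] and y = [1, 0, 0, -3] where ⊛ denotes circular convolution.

(x ⊛ y)[n] = Σ(m=0 to 3) x[m] · y[(n-m) mod 4]

Computing each output sample:
(x ⊛ y)[0] = 3
(x ⊛ y)[1] = 0
(x ⊛ y)[2] = 9
(x ⊛ y)[3] = -12

x ⊛ y = [3, 0, 9, -12]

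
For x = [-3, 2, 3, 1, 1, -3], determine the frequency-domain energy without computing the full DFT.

Parseval: Σ|x[n]|² = (1/N)Σ|X[k]|², so Σ|X[k]|² = N·Σ|x[n]|² = 6·33.0000

Σ|X[k]|² = N·Σ|x[n]|² = 6·33.0000 = 198.0000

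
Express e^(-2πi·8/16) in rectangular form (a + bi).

ω_16^8 = e^(-2πi·8/16)
= cos(-2π·8/16) + i·sin(-2π·8/16)
= cos(-16π/16) + i·sin(-16π/16)

ω_16^8 = cos(-16π/16) + i·sin(-16π/16) = -1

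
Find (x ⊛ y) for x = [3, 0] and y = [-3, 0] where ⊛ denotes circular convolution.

(x ⊛ y)[n] = Σ(m=0 to 1) x[m] · y[(n-m) mod 2]

Computing each output sample:
(x ⊛ y)[0] = -9
(x ⊛ y)[1] = 0

x ⊛ y = [-9, 0]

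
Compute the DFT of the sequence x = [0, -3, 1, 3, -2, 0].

X[k] = Σ(n=0 to 5) x[n] · ω_6^(nk)
where ω_6 = e^(-2πi/6)

Computing each X[k]:
X[0] = -1
X[1] = -4
X[2] = 5.0000+5.1962i
X[3] = -1
X[4] = 5.0000-5.1962i
X[5] = -4

X = [-1, -4, 5.0000+5.1962i, -1, 5.0000-5.1962i, -4]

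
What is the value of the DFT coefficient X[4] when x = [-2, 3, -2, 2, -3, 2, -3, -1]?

X[4] = Σ(n=0 to 7) x[n] · ω_8^(4n) where ω_8 = e^(-2πi/8)
= (-2)·ω_8^0 + (3)·ω_8^4 + (-2)·ω_8^8 + (2)·ω_8^12 + (-3)·ω_8^16 + (2)·ω_8^20 + (-3)·ω_8^24 + (-1)·ω_8^28

X[4] = -16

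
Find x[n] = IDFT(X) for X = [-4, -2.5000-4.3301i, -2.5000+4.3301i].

x[n] = (1/3) Σ(k=0 to 2) X[k] · e^(2πikn/3)

Computing each x[n]:
x[0] = -3
x[1] = 2
x[2] = -3

x = [-3, 2, -3]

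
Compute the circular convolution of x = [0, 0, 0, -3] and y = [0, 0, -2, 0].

(x ⊛ y)[n] = Σ(m=0 to 3) x[m] · y[(n-m) mod 4]

Computing each output sample:
(x ⊛ y)[0] = 0
(x ⊛ y)[1] = 6
(x ⊛ y)[2] = 0
(x ⊛ y)[3] = 0

x ⊛ y = [0, 6, 0, 0]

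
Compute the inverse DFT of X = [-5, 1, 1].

x[n] = (1/3) Σ(k=0 to 2) X[k] · e^(2πikn/3)

Computing each x[n]:
x[0] = -1
x[1] = -2
x[2] = -2

x = [-1, -2, -2]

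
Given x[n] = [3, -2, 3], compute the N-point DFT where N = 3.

X[k] = Σ(n=0 to 2) x[n] · ω_3^(nk)
where ω_3 = e^(-2πi/3)

Computing each X[k]:
X[0] = 4
X[1] = 2.5000+4.3301i
X[2] = 2.5000-4.3301i

X = [4, 2.5000+4.3301i, 2.5000-4.3301i]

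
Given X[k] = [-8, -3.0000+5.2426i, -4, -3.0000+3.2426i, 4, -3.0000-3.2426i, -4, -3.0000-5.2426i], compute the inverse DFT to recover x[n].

x[n] = (1/8) Σ(k=0 to 7) X[k] · e^(2πikn/8)

Computing each x[n]:
x[0] = -3
x[1] = -3
x[2] = 0
x[3] = -3
x[4] = 0
x[5] = 0
x[6] = 1
x[7] = 0

x = [-3, -3, 0, -3, 0, 0, 1, 0]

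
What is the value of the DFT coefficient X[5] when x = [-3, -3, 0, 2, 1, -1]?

X[5] = Σ(n=0 to 5) x[n] · ω_6^(5n) where ω_6 = e^(-2πi/6)
= (-3)·ω_6^0 + (-3)·ω_6^5 + (0)·ω_6^10 + (2)·ω_6^15 + (1)·ω_6^20 + (-1)·ω_6^25

X[5] = -7.5000-2.5981i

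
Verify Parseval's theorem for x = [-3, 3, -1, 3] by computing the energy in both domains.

Time domain:
Σ|x[n]|² = |-3|² + |3|² + |-1|² + |3|² = 28.0000

Frequency domain:
(1/4)Σ|X[k]|² = (1/4)(|2|² + |-2|² + |-10|² + |-2|²) = (1/4)·112.0000 = 28.0000

Both sides agree, confirming Parseval's theorem.

Σ|x[n]|² = (1/N)Σ|X[k]|² = 28.0000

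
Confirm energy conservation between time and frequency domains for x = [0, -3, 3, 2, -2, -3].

Time domain:
Σ|x[n]|² = |0|² + |-3|² + |3|² + |2|² + |-2|² + |-3|² = 35.0000

Frequency domain:
(1/6)Σ|X[k]|² = (1/6)(|-3|² + |-5.5000-4.3301i|² + |4.5000+4.3301i|² + |5|² + |4.5000-4.3301i|² + |-5.5000+4.3301i|²) = (1/6)·210.0000 = 35.0000

Both sides agree, confirming Parseval's theorem.

Σ|x[n]|² = (1/N)Σ|X[k]|² = 35.0000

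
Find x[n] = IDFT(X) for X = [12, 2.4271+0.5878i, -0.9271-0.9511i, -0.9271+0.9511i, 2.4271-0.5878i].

x[n] = (1/5) Σ(k=0 to 4) X[k] · e^(2πikn/5)

Computing each x[n]:
x[0] = 3
x[1] = 3
x[2] = 1
x[3] = 2
x[4] = 3

x = [3, 3, 1, 2, 3]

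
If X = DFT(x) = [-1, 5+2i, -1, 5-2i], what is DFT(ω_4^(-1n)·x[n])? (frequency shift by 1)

Modulation property: DFT(ω_4^(-1n)·x[n]) = X[(k-1) mod 4], so circularly shift X by 1 positions.

X[k-1] = [5-2i, -1, 5+2i, -1]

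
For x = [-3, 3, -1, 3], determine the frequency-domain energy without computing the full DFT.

Parseval: Σ|x[n]|² = (1/N)Σ|X[k]|², so Σ|X[k]|² = N·Σ|x[n]|² = 4·28.0000

Σ|X[k]|² = N·Σ|x[n]|² = 4·28.0000 = 112.0000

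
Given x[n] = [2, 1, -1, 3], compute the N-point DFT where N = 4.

X[k] = Σ(n=0 to 3) x[n] · ω_4^(nk)
where ω_4 = e^(-2πi/4)

Computing each X[k]:
X[0] = 5
X[1] = 3+2i
X[2] = -3
X[3] = 3-2i

X = [5, 3+2i, -3, 3-2i]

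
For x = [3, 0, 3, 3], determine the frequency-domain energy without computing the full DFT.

Parseval: Σ|x[n]|² = (1/N)Σ|X[k]|², so Σ|X[k]|² = N·Σ|x[n]|² = 4·27.0000

Σ|X[k]|² = N·Σ|x[n]|² = 4·27.0000 = 108.0000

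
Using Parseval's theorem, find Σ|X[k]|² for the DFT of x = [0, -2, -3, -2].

Parseval: Σ|x[n]|² = (1/N)Σ|X[k]|², so Σ|X[k]|² = N·Σ|x[n]|² = 4·17.0000

Σ|X[k]|² = N·Σ|x[n]|² = 4·17.0000 = 68.0000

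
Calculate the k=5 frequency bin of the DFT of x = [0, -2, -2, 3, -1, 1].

X[5] = Σ(n=0 to 5) x[n] · ω_6^(5n) where ω_6 = e^(-2πi/6)
= (0)·ω_6^0 + (-2)·ω_6^5 + (-2)·ω_6^10 + (3)·ω_6^15 + (-1)·ω_6^20 + (1)·ω_6^25

X[5] = -2.0000-3.4641i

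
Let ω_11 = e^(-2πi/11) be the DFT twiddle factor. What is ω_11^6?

ω_11^6 = e^(-2πi·6/11)
= cos(-2π·6/11) + i·sin(-2π·6/11)
= cos(-12π/11) + i·sin(-12π/11)

ω_11^6 = cos(-12π/11) + i·sin(-12π/11) = -0.9595+0.2817i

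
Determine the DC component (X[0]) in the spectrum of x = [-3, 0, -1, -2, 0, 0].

X[0] = Σ(n=0 to 5) x[n] · ω_6^0 = Σ x[n]
= (-3) + (0) + (-1) + (-2) + (0) + (0)

X[0] = -6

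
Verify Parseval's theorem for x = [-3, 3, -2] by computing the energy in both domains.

Time domain:
Σ|x[n]|² = |-3|² + |3|² + |-2|² = 22.0000

Frequency domain:
(1/3)Σ|X[k]|² = (1/3)(|-2|² + |-3.5000-4.3301i|² + |-3.5000+4.3301i|²) = (1/3)·66.0000 = 22.0000

Both sides agree, confirming Parseval's theorem.

Σ|x[n]|² = (1/N)Σ|X[k]|² = 22.0000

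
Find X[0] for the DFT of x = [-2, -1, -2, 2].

X[0] = Σ(n=0 to 3) x[n] · ω_4^0 = Σ x[n]
= (-2) + (-1) + (-2) + (2)

X[0] = -3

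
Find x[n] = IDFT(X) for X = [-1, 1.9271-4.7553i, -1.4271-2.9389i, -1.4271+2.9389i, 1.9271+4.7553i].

x[n] = (1/5) Σ(k=0 to 4) X[k] · e^(2πikn/5)

Computing each x[n]:
x[0] = 0
x[1] = 3
x[2] = -1
x[3] = -1
x[4] = -2

x = [0, 3, -1, -1, -2]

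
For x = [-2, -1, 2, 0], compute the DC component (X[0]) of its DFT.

X[0] = Σ(n=0 to 3) x[n] · ω_4^0 = Σ x[n]
= (-2) + (-1) + (2) + (0)

X[0] = -1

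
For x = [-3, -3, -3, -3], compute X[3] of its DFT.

X[3] = Σ(n=0 to 3) x[n] · ω_4^(3n) where ω_4 = e^(-2πi/4)
= (-3)·ω_4^0 + (-3)·ω_4^3 + (-3)·ω_4^6 + (-3)·ω_4^9

X[3] = 0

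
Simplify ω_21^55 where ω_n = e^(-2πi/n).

Since ω_21^21 = 1, powers reduce modulo 21.
55 mod 21 = 13
So ω_21^55 = ω_21^13 = e^(-2πi·13/21)

ω_21^55 = ω_21^13 = -0.7331+0.6802i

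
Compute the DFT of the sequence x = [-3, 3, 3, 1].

X[k] = Σ(n=0 to 3) x[n] · ω_4^(nk)
where ω_4 = e^(-2πi/4)

Computing each X[k]:
X[0] = 4
X[1] = -6-2i
X[2] = -4
X[3] = -6+2i

X = [4, -6-2i, -4, -6+2i]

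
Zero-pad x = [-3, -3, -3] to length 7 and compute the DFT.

Original 3-point DFT: [-9, 0, 0]
Zero-padded 7-point DFT provides frequency interpolation.

DFT_7([x, 0, ...]) = [-9, -4.2029+5.2703i, 0.3705+1.6231i, -2.1676-1.0438i, -2.1676+1.0438i, 0.3705-1.6231i, -4.2029-5.2703i]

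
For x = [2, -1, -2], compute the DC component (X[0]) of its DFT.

X[0] = Σ(n=0 to 2) x[n] · ω_3^0 = Σ x[n]
= (2) + (-1) + (-2)

X[0] = -1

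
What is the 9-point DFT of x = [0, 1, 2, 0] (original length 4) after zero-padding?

Original 4-point DFT: [3, -2-1i, 1, -2+1i]
Zero-padded 9-point DFT provides frequency interpolation.

DFT_9([x, 0, ...]) = [3, 1.1133-2.6124i, -1.7057-1.6688i, -1.5000+0.8660i, 0.5924+0.9436i, 0.5924-0.9436i, -1.5000-0.8660i, -1.7057+1.6688i, 1.1133+2.6124i]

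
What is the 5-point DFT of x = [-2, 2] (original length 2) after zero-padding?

Original 2-point DFT: [0, -4]
Zero-padded 5-point DFT provides frequency interpolation.

DFT_5([x, 0, ...]) = [0, -1.3820-1.9021i, -3.6180-1.1756i, -3.6180+1.1756i, -1.3820+1.9021i]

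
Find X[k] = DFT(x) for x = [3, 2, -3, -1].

X[k] = Σ(n=0 to 3) x[n] · ω_4^(nk)
where ω_4 = e^(-2πi/4)

Computing each X[k]:
X[0] = 1
X[1] = 6-3i
X[2] = -1
X[3] = 6+3i

X = [1, 6-3i, -1, 6+3i]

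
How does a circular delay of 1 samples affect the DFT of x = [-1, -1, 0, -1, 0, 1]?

Time shift by 1: X_shifted[k] = ω_6^(1k) · X[k]
Shifted x = [1, -1, -1, 0, -1, 0]

DFT(x[n-1]) = [-2, 1.5000+0.8660i, 2.5000+0.8660i, 0, 2.5000-0.8660i, 1.5000-0.8660i]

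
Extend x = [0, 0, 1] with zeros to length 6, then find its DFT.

Original 3-point DFT: [1, -0.5000+0.8660i, -0.5000-0.8660i]
Zero-padded 6-point DFT provides frequency interpolation.

DFT_6([x, 0, ...]) = [1, -0.5000-0.8660i, -0.5000+0.8660i, 1, -0.5000-0.8660i, -0.5000+0.8660i]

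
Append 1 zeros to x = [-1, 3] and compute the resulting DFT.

Original 2-point DFT: [2, -4]
Zero-padded 3-point DFT provides frequency interpolation.

DFT_3([x, 0, ...]) = [2, -2.5000-2.5981i, -2.5000+2.5981i]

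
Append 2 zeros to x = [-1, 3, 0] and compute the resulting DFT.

Original 3-point DFT: [2, -2.5000-2.5981i, -2.5000+2.5981i]
Zero-padded 5-point DFT provides frequency interpolation.

DFT_5([x, 0, ...]) = [2, -0.0729-2.8532i, -3.4271-1.7634i, -3.4271+1.7634i, -0.0729+2.8532i]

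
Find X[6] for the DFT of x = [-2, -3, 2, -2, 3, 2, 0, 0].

X[6] = Σ(n=0 to 7) x[n] · ω_8^(6n) where ω_8 = e^(-2πi/8)
= (-2)·ω_8^0 + (-3)·ω_8^6 + (2)·ω_8^12 + (-2)·ω_8^18 + (3)·ω_8^24 + (2)·ω_8^30 + (0)·ω_8^36 + (0)·ω_8^42

X[6] = -1+1i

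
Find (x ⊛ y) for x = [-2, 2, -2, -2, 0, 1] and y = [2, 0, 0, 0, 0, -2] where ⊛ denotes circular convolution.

(x ⊛ y)[n] = Σ(m=0 to 5) x[m] · y[(n-m) mod 6]

Computing each output sample:
(x ⊛ y)[0] = -8
(x ⊛ y)[1] = 8
(x ⊛ y)[2] = 0
(x ⊛ y)[3] = -4
(x ⊛ y)[4] = -2
(x ⊛ y)[5] = 6

x ⊛ y = [-8, 8, 0, -4, -2, 6]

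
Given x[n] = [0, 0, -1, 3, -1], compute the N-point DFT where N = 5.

X[k] = Σ(n=0 to 4) x[n] · ω_5^(nk)
where ω_5 = e^(-2πi/5)

Computing each X[k]:
X[0] = 1
X[1] = -1.9271+1.4001i
X[2] = 1.4271-4.3920i
X[3] = 1.4271+4.3920i
X[4] = -1.9271-1.4001i

X = [1, -1.9271+1.4001i, 1.4271-4.3920i, 1.4271+4.3920i, -1.9271-1.4001i]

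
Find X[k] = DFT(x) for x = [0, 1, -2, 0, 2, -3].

X[k] = Σ(n=0 to 5) x[n] · ω_6^(nk)
where ω_6 = e^(-2πi/6)

Computing each X[k]:
X[0] = -2
X[1] = -1
X[2] = 1.0000-6.9282i
X[3] = 2
X[4] = 1.0000+6.9282i
X[5] = -1

X = [-2, -1, 1.0000-6.9282i, 2, 1.0000+6.9282i, -1]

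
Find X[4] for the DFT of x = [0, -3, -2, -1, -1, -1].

X[4] = Σ(n=0 to 5) x[n] · ω_6^(4n) where ω_6 = e^(-2πi/6)
= (0)·ω_6^0 + (-3)·ω_6^4 + (-2)·ω_6^8 + (-1)·ω_6^12 + (-1)·ω_6^16 + (-1)·ω_6^20

X[4] = 2.5000-0.8660i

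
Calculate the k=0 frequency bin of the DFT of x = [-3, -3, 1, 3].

X[0] = Σ(n=0 to 3) x[n] · ω_4^0 = Σ x[n]
= (-3) + (-3) + (1) + (3)

X[0] = -2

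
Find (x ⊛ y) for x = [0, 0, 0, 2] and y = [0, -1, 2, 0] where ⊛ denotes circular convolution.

(x ⊛ y)[n] = Σ(m=0 to 3) x[m] · y[(n-m) mod 4]

Computing each output sample:
(x ⊛ y)[0] = -2
(x ⊛ y)[1] = 4
(x ⊛ y)[2] = 0
(x ⊛ y)[3] = 0

x ⊛ y = [-2, 4, 0, 0]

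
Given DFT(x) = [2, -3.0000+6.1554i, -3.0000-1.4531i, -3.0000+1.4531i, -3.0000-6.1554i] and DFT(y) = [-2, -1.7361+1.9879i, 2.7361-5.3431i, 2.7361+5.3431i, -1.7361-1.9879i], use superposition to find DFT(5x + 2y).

By linearity: DFT(5x + 2y) = 5·DFT(x) + 2·DFT(y)
= 5·[2, -3.0000+6.1554i, -3.0000-1.4531i, -3.0000+1.4531i, -3.0000-6.1554i] + 2·[-2, -1.7361+1.9879i, 2.7361-5.3431i, 2.7361+5.3431i, -1.7361-1.9879i]

Computing element-wise:
Z[0] = 5·(2) + 2·(-2) = 6
Z[1] = 5·(-3.0000+6.1554i) + 2·(-1.7361+1.9879i) = -18.4722+34.7528i
Z[2] = 5·(-3.0000-1.4531i) + 2·(2.7361-5.3431i) = -9.5278-17.9517i
Z[3] = 5·(-3.0000+1.4531i) + 2·(2.7361+5.3431i) = -9.5278+17.9517i
Z[4] = 5·(-3.0000-6.1554i) + 2·(-1.7361-1.9879i) = -18.4722-34.7528i

DFT(5x + 2y) = 5·X + 2·Y = [6, -18.4722+34.7528i, -9.5278-17.9517i, -9.5278+17.9517i, -18.4722-34.7528i]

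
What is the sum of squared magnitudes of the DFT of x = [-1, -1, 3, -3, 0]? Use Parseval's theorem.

Parseval: Σ|x[n]|² = (1/N)Σ|X[k]|², so Σ|X[k]|² = N·Σ|x[n]|² = 5·20.0000

Σ|X[k]|² = N·Σ|x[n]|² = 5·20.0000 = 100.0000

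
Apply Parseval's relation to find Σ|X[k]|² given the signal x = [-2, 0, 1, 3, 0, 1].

Parseval: Σ|x[n]|² = (1/N)Σ|X[k]|², so Σ|X[k]|² = N·Σ|x[n]|² = 6·15.0000

Σ|X[k]|² = N·Σ|x[n]|² = 6·15.0000 = 90.0000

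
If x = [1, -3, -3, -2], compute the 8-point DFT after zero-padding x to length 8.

Original 4-point DFT: [-7, 4+1i, 3, 4-1i]
Zero-padded 8-point DFT provides frequency interpolation.

DFT_8([x, 0, ...]) = [-7, 0.2929+6.5355i, 4+1i, 1.7071+0.5355i, 3, 1.7071-0.5355i, 4-1i, 0.2929-6.5355i]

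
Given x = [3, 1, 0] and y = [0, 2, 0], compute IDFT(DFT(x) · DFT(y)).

(x ⊛ y)[n] = Σ(m=0 to 2) x[m] · y[(n-m) mod 3]

Computing each output sample:
(x ⊛ y)[0] = 0
(x ⊛ y)[1] = 6
(x ⊛ y)[2] = 2

x ⊛ y = [0, 6, 2]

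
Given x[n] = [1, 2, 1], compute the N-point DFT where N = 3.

X[k] = Σ(n=0 to 2) x[n] · ω_3^(nk)
where ω_3 = e^(-2πi/3)

Computing each X[k]:
X[0] = 4
X[1] = -0.5000-0.8660i
X[2] = -0.5000+0.8660i

X = [4, -0.5000-0.8660i, -0.5000+0.8660i]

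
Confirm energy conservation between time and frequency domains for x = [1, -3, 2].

Time domain:
Σ|x[n]|² = |1|² + |-3|² + |2|² = 14.0000

Frequency domain:
(1/3)Σ|X[k]|² = (1/3)(|0|² + |1.5000+4.3301i|² + |1.5000-4.3301i|²) = (1/3)·42.0000 = 14.0000

Both sides agree, confirming Parseval's theorem.

Σ|x[n]|² = (1/N)Σ|X[k]|² = 14.0000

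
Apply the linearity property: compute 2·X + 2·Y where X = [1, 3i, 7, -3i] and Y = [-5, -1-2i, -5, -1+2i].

By linearity: DFT(2x + 2y) = 2·DFT(x) + 2·DFT(y)
= 2·[1, 3i, 7, -3i] + 2·[-5, -1-2i, -5, -1+2i]

Computing element-wise:
Z[0] = 2·(1) + 2·(-5) = -8
Z[1] = 2·(3i) + 2·(-1-2i) = -2+2i
Z[2] = 2·(7) + 2·(-5) = 4
Z[3] = 2·(-3i) + 2·(-1+2i) = -2-2i

DFT(2x + 2y) = 2·X + 2·Y = [-8, -2+2i, 4, -2-2i]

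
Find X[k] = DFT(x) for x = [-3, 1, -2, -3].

X[k] = Σ(n=0 to 3) x[n] · ω_4^(nk)
where ω_4 = e^(-2πi/4)

Computing each X[k]:
X[0] = -7
X[1] = -1-4i
X[2] = -3
X[3] = -1+4i

X = [-7, -1-4i, -3, -1+4i]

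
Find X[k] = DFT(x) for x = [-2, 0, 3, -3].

X[k] = Σ(n=0 to 3) x[n] · ω_4^(nk)
where ω_4 = e^(-2πi/4)

Computing each X[k]:
X[0] = -2
X[1] = -5-3i
X[2] = 4
X[3] = -5+3i

X = [-2, -5-3i, 4, -5+3i]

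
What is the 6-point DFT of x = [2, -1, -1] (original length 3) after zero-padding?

Original 3-point DFT: [0, 3, 3]
Zero-padded 6-point DFT provides frequency interpolation.

DFT_6([x, 0, ...]) = [0, 2.0000+1.7321i, 3, 2, 3, 2.0000-1.7321i]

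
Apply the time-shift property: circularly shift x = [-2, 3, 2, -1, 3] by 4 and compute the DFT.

Time shift by 4: X_shifted[k] = ω_5^(4k) · X[k]
Shifted x = [3, 2, -1, 3, -2]

DFT(x[n-4]) = [5, 1.3820-1.4531i, 3.6180-6.1554i, 3.6180+6.1554i, 1.3820+1.4531i]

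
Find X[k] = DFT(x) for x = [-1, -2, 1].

X[k] = Σ(n=0 to 2) x[n] · ω_3^(nk)
where ω_3 = e^(-2πi/3)

Computing each X[k]:
X[0] = -2
X[1] = -0.5000+2.5981i
X[2] = -0.5000-2.5981i

X = [-2, -0.5000+2.5981i, -0.5000-2.5981i]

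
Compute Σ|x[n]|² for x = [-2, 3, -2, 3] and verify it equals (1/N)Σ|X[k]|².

Time domain:
Σ|x[n]|² = |-2|² + |3|² + |-2|² + |3|² = 26.0000

Frequency domain:
(1/4)Σ|X[k]|² = (1/4)(|2|² + |0|² + |-10|² + |0|²) = (1/4)·104.0000 = 26.0000

Both sides agree, confirming Parseval's theorem.

Σ|x[n]|² = (1/N)Σ|X[k]|² = 26.0000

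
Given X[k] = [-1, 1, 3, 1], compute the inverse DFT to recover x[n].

x[n] = (1/4) Σ(k=0 to 3) X[k] · e^(2πikn/4)

Computing each x[n]:
x[0] = 1
x[1] = -1
x[2] = 0
x[3] = -1

x = [1, -1, 0, -1]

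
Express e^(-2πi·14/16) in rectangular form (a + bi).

ω_16^14 = e^(-2πi·14/16)
= cos(-2π·14/16) + i·sin(-2π·14/16)
= cos(-28π/16) + i·sin(-28π/16)

ω_16^14 = cos(-28π/16) + i·sin(-28π/16) = 0.7071+0.7071i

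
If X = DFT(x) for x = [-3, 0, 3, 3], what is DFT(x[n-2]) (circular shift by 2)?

Time shift by 2: X_shifted[k] = ω_4^(2k) · X[k]
Shifted x = [3, 3, -3, 0]

DFT(x[n-2]) = [3, 6-3i, -3, 6+3i]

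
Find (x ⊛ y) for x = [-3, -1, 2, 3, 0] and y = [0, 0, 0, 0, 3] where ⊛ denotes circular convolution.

(x ⊛ y)[n] = Σ(m=0 to 4) x[m] · y[(n-m) mod 5]

Computing each output sample:
(x ⊛ y)[0] = -3
(x ⊛ y)[1] = 6
(x ⊛ y)[2] = 9
(x ⊛ y)[3] = 0
(x ⊛ y)[4] = -9

x ⊛ y = [-3, 6, 9, 0, -9]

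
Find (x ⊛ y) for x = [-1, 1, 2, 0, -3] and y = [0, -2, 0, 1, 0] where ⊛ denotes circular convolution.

(x ⊛ y)[n] = Σ(m=0 to 4) x[m] · y[(n-m) mod 5]

Computing each output sample:
(x ⊛ y)[0] = 8
(x ⊛ y)[1] = 2
(x ⊛ y)[2] = -5
(x ⊛ y)[3] = -5
(x ⊛ y)[4] = 1

x ⊛ y = [8, 2, -5, -5, 1]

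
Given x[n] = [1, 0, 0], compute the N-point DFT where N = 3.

X[k] = Σ(n=0 to 2) x[n] · ω_3^(nk)
where ω_3 = e^(-2πi/3)

Computing each X[k]:
X[0] = 1
X[1] = 1
X[2] = 1

X = [1, 1, 1]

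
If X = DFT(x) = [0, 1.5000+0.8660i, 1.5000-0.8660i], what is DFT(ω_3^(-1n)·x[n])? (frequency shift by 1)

Modulation property: DFT(ω_3^(-1n)·x[n]) = X[(k-1) mod 3], so circularly shift X by 1 positions.

X[k-1] = [1.5000-0.8660i, 0, 1.5000+0.8660i]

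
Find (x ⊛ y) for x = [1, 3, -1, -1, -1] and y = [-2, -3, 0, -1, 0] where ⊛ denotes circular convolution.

(x ⊛ y)[n] = Σ(m=0 to 4) x[m] · y[(n-m) mod 5]

Computing each output sample:
(x ⊛ y)[0] = 2
(x ⊛ y)[1] = -8
(x ⊛ y)[2] = -6
(x ⊛ y)[3] = 4
(x ⊛ y)[4] = 2

x ⊛ y = [2, -8, -6, 4, 2]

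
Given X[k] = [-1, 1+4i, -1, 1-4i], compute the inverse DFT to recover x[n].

x[n] = (1/4) Σ(k=0 to 3) X[k] · e^(2πikn/4)

Computing each x[n]:
x[0] = 0
x[1] = -2
x[2] = -1
x[3] = 2

x = [0, -2, -1, 2]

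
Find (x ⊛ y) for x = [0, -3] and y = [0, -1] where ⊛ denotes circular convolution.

(x ⊛ y)[n] = Σ(m=0 to 1) x[m] · y[(n-m) mod 2]

Computing each output sample:
(x ⊛ y)[0] = 3
(x ⊛ y)[1] = 0

x ⊛ y = [3, 0]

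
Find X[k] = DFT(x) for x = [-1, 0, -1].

X[k] = Σ(n=0 to 2) x[n] · ω_3^(nk)
where ω_3 = e^(-2πi/3)

Computing each X[k]:
X[0] = -2
X[1] = -0.5000-0.8660i
X[2] = -0.5000+0.8660i

X = [-2, -0.5000-0.8660i, -0.5000+0.8660i]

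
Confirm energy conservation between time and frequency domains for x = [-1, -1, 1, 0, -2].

Time domain:
Σ|x[n]|² = |-1|² + |-1|² + |1|² + |0|² + |-2|² = 7.0000

Frequency domain:
(1/5)Σ|X[k]|² = (1/5)(|-3|² + |-2.7361-1.5388i|² + |1.7361+0.3633i|² + |1.7361-0.3633i|² + |-2.7361+1.5388i|²) = (1/5)·35.0000 = 7.0000

Both sides agree, confirming Parseval's theorem.

Σ|x[n]|² = (1/N)Σ|X[k]|² = 7.0000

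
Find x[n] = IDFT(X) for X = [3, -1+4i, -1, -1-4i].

x[n] = (1/4) Σ(k=0 to 3) X[k] · e^(2πikn/4)

Computing each x[n]:
x[0] = 0
x[1] = -1
x[2] = 1
x[3] = 3

x = [0, -1, 1, 3]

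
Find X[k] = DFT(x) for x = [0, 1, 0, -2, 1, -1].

X[k] = Σ(n=0 to 5) x[n] · ω_6^(nk)
where ω_6 = e^(-2πi/6)

Computing each X[k]:
X[0] = -1
X[1] = 1.5000-0.8660i
X[2] = -2.5000-2.5981i
X[3] = 3
X[4] = -2.5000+2.5981i
X[5] = 1.5000+0.8660i

X = [-1, 1.5000-0.8660i, -2.5000-2.5981i, 3, -2.5000+2.5981i, 1.5000+0.8660i]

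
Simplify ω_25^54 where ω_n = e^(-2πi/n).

Since ω_25^25 = 1, powers reduce modulo 25.
54 mod 25 = 4
So ω_25^54 = ω_25^4 = e^(-2πi·4/25)

ω_25^54 = ω_25^4 = 0.5358-0.8443i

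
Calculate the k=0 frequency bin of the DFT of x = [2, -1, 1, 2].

X[0] = Σ(n=0 to 3) x[n] · ω_4^0 = Σ x[n]
= (2) + (-1) + (1) + (2)

X[0] = 4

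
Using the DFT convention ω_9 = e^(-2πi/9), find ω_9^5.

ω_9^5 = e^(-2πi·5/9)
= cos(-2π·5/9) + i·sin(-2π·5/9)
= cos(-10π/9) + i·sin(-10π/9)

ω_9^5 = cos(-10π/9) + i·sin(-10π/9) = -0.9397+0.3420i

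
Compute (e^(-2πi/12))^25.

Since ω_12^12 = 1, powers reduce modulo 12.
25 mod 12 = 1
So ω_12^25 = ω_12^1 = e^(-2πi·1/12)

ω_12^25 = ω_12^1 = 0.8660-0.5000i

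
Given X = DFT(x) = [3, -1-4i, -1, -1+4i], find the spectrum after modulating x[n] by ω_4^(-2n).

Modulation property: DFT(ω_4^(-2n)·x[n]) = X[(k-2) mod 4], so circularly shift X by 2 positions.

X[k-2] = [-1, -1+4i, 3, -1-4i]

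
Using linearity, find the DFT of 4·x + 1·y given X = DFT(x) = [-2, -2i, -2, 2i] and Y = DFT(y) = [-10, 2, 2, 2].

By linearity: DFT(4x + 1y) = 4·DFT(x) + 1·DFT(y)
= 4·[-2, -2i, -2, 2i] + 1·[-10, 2, 2, 2]

Computing element-wise:
Z[0] = 4·(-2) + 1·(-10) = -18
Z[1] = 4·(-2i) + 1·(2) = 2-8i
Z[2] = 4·(-2) + 1·(2) = -6
Z[3] = 4·(2i) + 1·(2) = 2+8i

DFT(4x + 1y) = 4·X + 1·Y = [-18, 2-8i, -6, 2+8i]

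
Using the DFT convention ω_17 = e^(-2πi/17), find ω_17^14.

ω_17^14 = e^(-2πi·14/17)
= cos(-2π·14/17) + i·sin(-2π·14/17)
= cos(-28π/17) + i·sin(-28π/17)

ω_17^14 = cos(-28π/17) + i·sin(-28π/17) = 0.4457+0.8952i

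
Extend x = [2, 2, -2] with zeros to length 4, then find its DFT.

Original 3-point DFT: [2, 2.0000-3.4641i, 2.0000+3.4641i]
Zero-padded 4-point DFT provides frequency interpolation.

DFT_4([x, 0, ...]) = [2, 4-2i, -2, 4+2i]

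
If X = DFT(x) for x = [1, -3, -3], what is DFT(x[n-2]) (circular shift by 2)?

Time shift by 2: X_shifted[k] = ω_3^(2k) · X[k]
Shifted x = [-3, -3, 1]

DFT(x[n-2]) = [-5, -2.0000+3.4641i, -2.0000-3.4641i]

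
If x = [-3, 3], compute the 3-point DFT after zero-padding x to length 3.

Original 2-point DFT: [0, -6]
Zero-padded 3-point DFT provides frequency interpolation.

DFT_3([x, 0, ...]) = [0, -4.5000-2.5981i, -4.5000+2.5981i]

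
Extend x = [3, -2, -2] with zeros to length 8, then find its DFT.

Original 3-point DFT: [-1, 5, 5]
Zero-padded 8-point DFT provides frequency interpolation.

DFT_8([x, 0, ...]) = [-1, 1.5858+3.4142i, 5+2i, 4.4142-0.5858i, 3, 4.4142+0.5858i, 5-2i, 1.5858-3.4142i]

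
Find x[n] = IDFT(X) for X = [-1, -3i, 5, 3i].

x[n] = (1/4) Σ(k=0 to 3) X[k] · e^(2πikn/4)

Computing each x[n]:
x[0] = 1
x[1] = 0
x[2] = 1
x[3] = -3

x = [1, 0, 1, -3]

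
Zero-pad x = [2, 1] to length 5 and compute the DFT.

Original 2-point DFT: [3, 1]
Zero-padded 5-point DFT provides frequency interpolation.

DFT_5([x, 0, ...]) = [3, 2.3090-0.9511i, 1.1910-0.5878i, 1.1910+0.5878i, 2.3090+0.9511i]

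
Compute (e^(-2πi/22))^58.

Since ω_22^22 = 1, powers reduce modulo 22.
58 mod 22 = 14
So ω_22^58 = ω_22^14 = e^(-2πi·14/22)

ω_22^58 = ω_22^14 = -0.6549+0.7557i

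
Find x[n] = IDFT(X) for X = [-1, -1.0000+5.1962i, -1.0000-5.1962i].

x[n] = (1/3) Σ(k=0 to 2) X[k] · e^(2πikn/3)

Computing each x[n]:
x[0] = -1
x[1] = -3
x[2] = 3

x = [-1, -3, 3]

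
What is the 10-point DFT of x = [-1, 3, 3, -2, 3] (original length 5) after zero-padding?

Original 5-point DFT: [6, 0.0451-2.9389i, -5.5451+4.7553i, -5.5451-4.7553i, 0.0451+2.9389i]
Zero-padded 10-point DFT provides frequency interpolation.

DFT_10([x, 0, ...]) = [6, 0.5451-4.4778i, 0.0451-2.9389i, -5.0451-5.1186i, -5.5451+4.7553i, 4, -5.5451-4.7553i, -5.0451+5.1186i, 0.0451+2.9389i, 0.5451+4.4778i]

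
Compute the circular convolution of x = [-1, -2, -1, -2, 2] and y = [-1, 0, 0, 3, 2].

(x ⊛ y)[n] = Σ(m=0 to 4) x[m] · y[(n-m) mod 5]

Computing each output sample:
(x ⊛ y)[0] = -6
(x ⊛ y)[1] = -6
(x ⊛ y)[2] = 3
(x ⊛ y)[3] = 3
(x ⊛ y)[4] = -10

x ⊛ y = [-6, -6, 3, 3, -10]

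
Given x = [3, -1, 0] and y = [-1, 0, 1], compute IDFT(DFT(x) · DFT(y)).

(x ⊛ y)[n] = Σ(m=0 to 2) x[m] · y[(n-m) mod 3]

Computing each output sample:
(x ⊛ y)[0] = -4
(x ⊛ y)[1] = 1
(x ⊛ y)[2] = 3

x ⊛ y = [-4, 1, 3]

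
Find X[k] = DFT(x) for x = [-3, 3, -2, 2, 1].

X[k] = Σ(n=0 to 4) x[n] · ω_5^(nk)
where ω_5 = e^(-2πi/5)

Computing each X[k]:
X[0] = 1
X[1] = -1.7639+0.4490i
X[2] = -6.2361-4.9798i
X[3] = -6.2361+4.9798i
X[4] = -1.7639-0.4490i

X = [1, -1.7639+0.4490i, -6.2361-4.9798i, -6.2361+4.9798i, -1.7639-0.4490i]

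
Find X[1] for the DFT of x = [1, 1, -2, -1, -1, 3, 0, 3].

X[1] = Σ(n=0 to 7) x[n] · ω_8^(1n) where ω_8 = e^(-2πi/8)
= (1)·ω_8^0 + (1)·ω_8^1 + (-2)·ω_8^2 + (-1)·ω_8^3 + (-1)·ω_8^4 + (3)·ω_8^5 + (0)·ω_8^6 + (3)·ω_8^7

X[1] = 3.4142+6.2426i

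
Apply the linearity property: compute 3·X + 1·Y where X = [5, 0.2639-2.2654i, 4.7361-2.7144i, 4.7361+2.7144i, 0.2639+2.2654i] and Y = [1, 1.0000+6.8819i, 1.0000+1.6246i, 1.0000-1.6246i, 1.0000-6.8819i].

By linearity: DFT(3x + 1y) = 3·DFT(x) + 1·DFT(y)
= 3·[5, 0.2639-2.2654i, 4.7361-2.7144i, 4.7361+2.7144i, 0.2639+2.2654i] + 1·[1, 1.0000+6.8819i, 1.0000+1.6246i, 1.0000-1.6246i, 1.0000-6.8819i]

Computing element-wise:
Z[0] = 3·(5) + 1·(1) = 16
Z[1] = 3·(0.2639-2.2654i) + 1·(1.0000+6.8819i) = 1.7917+0.0857i
Z[2] = 3·(4.7361-2.7144i) + 1·(1.0000+1.6246i) = 15.2083-6.5186i
Z[3] = 3·(4.7361+2.7144i) + 1·(1.0000-1.6246i) = 15.2083+6.5186i
Z[4] = 3·(0.2639+2.2654i) + 1·(1.0000-6.8819i) = 1.7917-0.0857i

DFT(3x + 1y) = 3·X + 1·Y = [16, 1.7917+0.0857i, 15.2083-6.5186i, 15.2083+6.5186i, 1.7917-0.0857i]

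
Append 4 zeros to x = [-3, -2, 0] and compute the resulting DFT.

Original 3-point DFT: [-5, -2.0000+1.7321i, -2.0000-1.7321i]
Zero-padded 7-point DFT provides frequency interpolation.

DFT_7([x, 0, ...]) = [-5, -4.2470+1.5637i, -2.5550+1.9499i, -1.1981+0.8678i, -1.1981-0.8678i, -2.5550-1.9499i, -4.2470-1.5637i]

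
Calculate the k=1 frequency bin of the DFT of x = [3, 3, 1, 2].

X[1] = Σ(n=0 to 3) x[n] · ω_4^(1n) where ω_4 = e^(-2πi/4)
= (3)·ω_4^0 + (3)·ω_4^1 + (1)·ω_4^2 + (2)·ω_4^3

X[1] = 2-1i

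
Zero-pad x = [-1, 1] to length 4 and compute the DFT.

Original 2-point DFT: [0, -2]
Zero-padded 4-point DFT provides frequency interpolation.

DFT_4([x, 0, ...]) = [0, -1-1i, -2, -1+1i]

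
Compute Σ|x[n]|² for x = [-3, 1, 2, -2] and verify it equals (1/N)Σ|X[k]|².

Time domain:
Σ|x[n]|² = |-3|² + |1|² + |2|² + |-2|² = 18.0000

Frequency domain:
(1/4)Σ|X[k]|² = (1/4)(|-2|² + |-5-3i|² + |0|² + |-5+3i|²) = (1/4)·72.0000 = 18.0000

Both sides agree, confirming Parseval's theorem.

Σ|x[n]|² = (1/N)Σ|X[k]|² = 18.0000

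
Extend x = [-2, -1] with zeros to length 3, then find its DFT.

Original 2-point DFT: [-3, -1]
Zero-padded 3-point DFT provides frequency interpolation.

DFT_3([x, 0, ...]) = [-3, -1.5000+0.8660i, -1.5000-0.8660i]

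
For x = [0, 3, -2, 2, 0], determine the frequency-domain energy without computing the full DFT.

Parseval: Σ|x[n]|² = (1/N)Σ|X[k]|², so Σ|X[k]|² = N·Σ|x[n]|² = 5·17.0000

Σ|X[k]|² = N·Σ|x[n]|² = 5·17.0000 = 85.0000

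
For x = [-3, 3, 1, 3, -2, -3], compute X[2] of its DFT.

X[2] = Σ(n=0 to 5) x[n] · ω_6^(2n) where ω_6 = e^(-2πi/6)
= (-3)·ω_6^0 + (3)·ω_6^2 + (1)·ω_6^4 + (3)·ω_6^6 + (-2)·ω_6^8 + (-3)·ω_6^10

X[2] = 0.5000-2.5981i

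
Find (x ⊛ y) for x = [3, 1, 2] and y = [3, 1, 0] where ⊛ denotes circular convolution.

(x ⊛ y)[n] = Σ(m=0 to 2) x[m] · y[(n-m) mod 3]

Computing each output sample:
(x ⊛ y)[0] = 11
(x ⊛ y)[1] = 6
(x ⊛ y)[2] = 7

x ⊛ y = [11, 6, 7]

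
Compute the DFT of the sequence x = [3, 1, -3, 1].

X[k] = Σ(n=0 to 3) x[n] · ω_4^(nk)
where ω_4 = e^(-2πi/4)

Computing each X[k]:
X[0] = 2
X[1] = 6
X[2] = -2
X[3] = 6

X = [2, 6, -2, 6]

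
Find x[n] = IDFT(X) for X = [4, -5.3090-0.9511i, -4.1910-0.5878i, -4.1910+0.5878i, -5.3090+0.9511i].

x[n] = (1/5) Σ(k=0 to 4) X[k] · e^(2πikn/5)

Computing each x[n]:
x[0] = -3
x[1] = 2
x[2] = 2
x[3] = 2
x[4] = 1

x = [-3, 2, 2, 2, 1]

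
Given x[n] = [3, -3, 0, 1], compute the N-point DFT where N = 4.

X[k] = Σ(n=0 to 3) x[n] · ω_4^(nk)
where ω_4 = e^(-2πi/4)

Computing each X[k]:
X[0] = 1
X[1] = 3+4i
X[2] = 5
X[3] = 3-4i

X = [1, 3+4i, 5, 3-4i]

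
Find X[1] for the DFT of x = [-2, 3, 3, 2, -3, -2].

X[1] = Σ(n=0 to 5) x[n] · ω_6^(1n) where ω_6 = e^(-2πi/6)
= (-2)·ω_6^0 + (3)·ω_6^1 + (3)·ω_6^2 + (2)·ω_6^3 + (-3)·ω_6^4 + (-2)·ω_6^5

X[1] = -3.5000-9.5263i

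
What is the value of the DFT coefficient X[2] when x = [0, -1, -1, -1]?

X[2] = Σ(n=0 to 3) x[n] · ω_4^(2n) where ω_4 = e^(-2πi/4)
= (0)·ω_4^0 + (-1)·ω_4^2 + (-1)·ω_4^4 + (-1)·ω_4^6

X[2] = 1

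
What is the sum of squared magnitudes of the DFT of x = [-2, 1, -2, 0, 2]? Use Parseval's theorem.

Parseval: Σ|x[n]|² = (1/N)Σ|X[k]|², so Σ|X[k]|² = N·Σ|x[n]|² = 5·13.0000

Σ|X[k]|² = N·Σ|x[n]|² = 5·13.0000 = 65.0000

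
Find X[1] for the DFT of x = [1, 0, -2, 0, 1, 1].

X[1] = Σ(n=0 to 5) x[n] · ω_6^(1n) where ω_6 = e^(-2πi/6)
= (1)·ω_6^0 + (0)·ω_6^1 + (-2)·ω_6^2 + (0)·ω_6^3 + (1)·ω_6^4 + (1)·ω_6^5

X[1] = 2.0000+3.4641i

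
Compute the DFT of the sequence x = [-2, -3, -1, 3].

X[k] = Σ(n=0 to 3) x[n] · ω_4^(nk)
where ω_4 = e^(-2πi/4)

Computing each X[k]:
X[0] = -3
X[1] = -1+6i
X[2] = -3
X[3] = -1-6i

X = [-3, -1+6i, -3, -1-6i]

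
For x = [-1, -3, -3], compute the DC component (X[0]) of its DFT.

X[0] = Σ(n=0 to 2) x[n] · ω_3^0 = Σ x[n]
= (-1) + (-3) + (-3)

X[0] = -7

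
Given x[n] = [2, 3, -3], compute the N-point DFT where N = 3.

X[k] = Σ(n=0 to 2) x[n] · ω_3^(nk)
where ω_3 = e^(-2πi/3)

Computing each X[k]:
X[0] = 2
X[1] = 2.0000-5.1962i
X[2] = 2.0000+5.1962i

X = [2, 2.0000-5.1962i, 2.0000+5.1962i]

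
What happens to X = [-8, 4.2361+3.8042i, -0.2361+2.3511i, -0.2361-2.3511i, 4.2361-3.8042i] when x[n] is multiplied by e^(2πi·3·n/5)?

Modulation property: DFT(ω_5^(-3n)·x[n]) = X[(k-3) mod 5], so circularly shift X by 3 positions.

X[k-3] = [-0.2361+2.3511i, -0.2361-2.3511i, 4.2361-3.8042i, -8, 4.2361+3.8042i]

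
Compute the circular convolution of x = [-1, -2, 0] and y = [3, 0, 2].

(x ⊛ y)[n] = Σ(m=0 to 2) x[m] · y[(n-m) mod 3]

Computing each output sample:
(x ⊛ y)[0] = -7
(x ⊛ y)[1] = -6
(x ⊛ y)[2] = -2

x ⊛ y = [-7, -6, -2]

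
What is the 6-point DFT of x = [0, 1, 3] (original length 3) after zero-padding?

Original 3-point DFT: [4, -2.0000+1.7321i, -2.0000-1.7321i]
Zero-padded 6-point DFT provides frequency interpolation.

DFT_6([x, 0, ...]) = [4, -1.0000-3.4641i, -2.0000+1.7321i, 2, -2.0000-1.7321i, -1.0000+3.4641i]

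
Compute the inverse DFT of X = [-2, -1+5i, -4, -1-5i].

x[n] = (1/4) Σ(k=0 to 3) X[k] · e^(2πikn/4)

Computing each x[n]:
x[0] = -2
x[1] = -2
x[2] = -1
x[3] = 3

x = [-2, -2, -1, 3]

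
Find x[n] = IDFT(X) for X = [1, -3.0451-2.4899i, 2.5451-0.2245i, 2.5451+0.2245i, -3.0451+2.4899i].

x[n] = (1/5) Σ(k=0 to 4) X[k] · e^(2πikn/5)

Computing each x[n]:
x[0] = 0
x[1] = 0
x[2] = 2
x[3] = 1
x[4] = -2

x = [0, 0, 2, 1, -2]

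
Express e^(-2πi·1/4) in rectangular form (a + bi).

ω_4^1 = e^(-2πi·1/4)
= cos(-2π·1/4) + i·sin(-2π·1/4)
= cos(-2π/4) + i·sin(-2π/4)

ω_4^1 = cos(-2π/4) + i·sin(-2π/4) = -1i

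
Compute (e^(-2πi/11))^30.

Since ω_11^11 = 1, powers reduce modulo 11.
30 mod 11 = 8
So ω_11^30 = ω_11^8 = e^(-2πi·8/11)

ω_11^30 = ω_11^8 = -0.1423+0.9898i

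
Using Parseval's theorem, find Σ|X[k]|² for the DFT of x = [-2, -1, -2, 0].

Parseval: Σ|x[n]|² = (1/N)Σ|X[k]|², so Σ|X[k]|² = N·Σ|x[n]|² = 4·9.0000

Σ|X[k]|² = N·Σ|x[n]|² = 4·9.0000 = 36.0000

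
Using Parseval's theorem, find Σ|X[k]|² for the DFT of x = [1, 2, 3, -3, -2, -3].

Parseval: Σ|x[n]|² = (1/N)Σ|X[k]|², so Σ|X[k]|² = N·Σ|x[n]|² = 6·36.0000

Σ|X[k]|² = N·Σ|x[n]|² = 6·36.0000 = 216.0000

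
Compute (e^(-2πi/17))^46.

Since ω_17^17 = 1, powers reduce modulo 17.
46 mod 17 = 12
So ω_17^46 = ω_17^12 = e^(-2πi·12/17)

ω_17^46 = ω_17^12 = -0.2737+0.9618i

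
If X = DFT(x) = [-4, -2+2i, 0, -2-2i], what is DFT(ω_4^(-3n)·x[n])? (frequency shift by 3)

Modulation property: DFT(ω_4^(-3n)·x[n]) = X[(k-3) mod 4], so circularly shift X by 3 positions.

X[k-3] = [-2+2i, 0, -2-2i, -4]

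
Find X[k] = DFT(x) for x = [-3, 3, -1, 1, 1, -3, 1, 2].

X[k] = Σ(n=0 to 7) x[n] · ω_8^(nk)
where ω_8 = e^(-2πi/8)

Computing each X[k]:
X[0] = 1
X[1] = 0.9497-1.5355i
X[2] = -2+3i
X[3] = -8.9497-5.5355i
X[4] = -5
X[5] = -8.9497+5.5355i
X[6] = -2-3i
X[7] = 0.9497+1.5355i

X = [1, 0.9497-1.5355i, -2+3i, -8.9497-5.5355i, -5, -8.9497+5.5355i, -2-3i, 0.9497+1.5355i]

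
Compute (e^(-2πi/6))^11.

Since ω_6^6 = 1, powers reduce modulo 6.
11 mod 6 = 5
So ω_6^11 = ω_6^5 = e^(-2πi·5/6)

ω_6^11 = ω_6^5 = 0.5000+0.8660i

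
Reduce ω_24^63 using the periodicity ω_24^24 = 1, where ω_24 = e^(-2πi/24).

Since ω_24^24 = 1, powers reduce modulo 24.
63 mod 24 = 15
So ω_24^63 = ω_24^15 = e^(-2πi·15/24)

ω_24^63 = ω_24^15 = -0.7071+0.7071i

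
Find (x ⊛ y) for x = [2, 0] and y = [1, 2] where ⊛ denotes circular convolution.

(x ⊛ y)[n] = Σ(m=0 to 1) x[m] · y[(n-m) mod 2]

Computing each output sample:
(x ⊛ y)[0] = 2
(x ⊛ y)[1] = 4

x ⊛ y = [2, 4]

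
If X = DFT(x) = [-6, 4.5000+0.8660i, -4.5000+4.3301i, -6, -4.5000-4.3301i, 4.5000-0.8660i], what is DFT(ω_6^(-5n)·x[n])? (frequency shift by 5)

Modulation property: DFT(ω_6^(-5n)·x[n]) = X[(k-5) mod 6], so circularly shift X by 5 positions.

X[k-5] = [4.5000+0.8660i, -4.5000+4.3301i, -6, -4.5000-4.3301i, 4.5000-0.8660i, -6]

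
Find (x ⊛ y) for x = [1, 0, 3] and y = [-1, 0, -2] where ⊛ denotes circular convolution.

(x ⊛ y)[n] = Σ(m=0 to 2) x[m] · y[(n-m) mod 3]

Computing each output sample:
(x ⊛ y)[0] = -1
(x ⊛ y)[1] = -6
(x ⊛ y)[2] = -5

x ⊛ y = [-1, -6, -5]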